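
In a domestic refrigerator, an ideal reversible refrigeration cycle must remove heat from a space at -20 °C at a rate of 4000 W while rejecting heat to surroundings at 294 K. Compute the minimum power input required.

Ẇ_in ≈ 645 W

T_C = -20 °C → -20 + 273.15 = 253.15 K.
COP_R = T_C/(T_H − T_C) = 253.15/40.85 = 6.1971.
W = Q_C/COP_R = 4000/6.1971 = 645 W.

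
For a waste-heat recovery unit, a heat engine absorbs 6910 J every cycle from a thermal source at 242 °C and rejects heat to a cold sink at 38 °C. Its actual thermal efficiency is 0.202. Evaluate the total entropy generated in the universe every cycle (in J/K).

T_H = 242 °C → 242 + 273.15 = 515.15 K.
T_C = 38 °C → 38 + 273.15 = 311.15 K.
W = η·Q_H = 0.202 × 6910 = 1396 J, so Q_C = Q_H − W = 5514 J.
The hot reservoir loses entropy Q_H/T_H = 6910/515.15 = 13.41 J/K; the cold reservoir gains Q_C/T_C = 5514/311.15 = 17.72 J/K.
ΔS_univ = −Q_H/T_H + Q_C/T_C = 4.31 J/K (> 0, since η = 0.202 < η_Carnot = 0.396).

ΔS_univ ≈ 4.31 J/K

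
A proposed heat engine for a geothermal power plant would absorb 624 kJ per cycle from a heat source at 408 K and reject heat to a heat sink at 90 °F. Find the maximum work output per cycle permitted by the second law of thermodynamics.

T_C = 90 °F → (90 − 32) × 5/9 = 32.22 °C = 305.37 K.
By the Carnot theorem, η_max = 1 − T_C/T_H = 1 − 305.37/408.00 = 0.2515.
W_max = η_max · Q_H = 0.2515 × 624 = 157.0 kJ.

W_max ≈ 157.0 kJ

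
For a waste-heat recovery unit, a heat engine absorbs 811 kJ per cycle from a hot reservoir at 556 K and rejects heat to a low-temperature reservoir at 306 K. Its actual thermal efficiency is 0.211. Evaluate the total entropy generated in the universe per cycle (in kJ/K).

ΔS_univ ≈ 0.632 kJ/K

W = η·Q_H = 0.211 × 811 = 171.1 kJ, so Q_C = Q_H − W = 639.9 kJ.
Entropy balance on the reservoirs: −Q_H/T_H = -1.459 kJ/K, +Q_C/T_C = 2.091 kJ/K.
ΔS_univ = −Q_H/T_H + Q_C/T_C = 0.632 kJ/K (> 0, since η = 0.211 < η_Carnot = 0.450).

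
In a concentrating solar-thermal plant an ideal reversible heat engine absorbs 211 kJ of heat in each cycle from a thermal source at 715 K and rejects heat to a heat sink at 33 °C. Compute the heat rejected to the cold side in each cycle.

T_C = 33 °C → 33 + 273.15 = 306.15 K.
The Carnot efficiency is η = 1 − T_C/T_H = 1 − 306.15/715.00 = 0.5718.
For a reversible cycle Q_C/Q_H = T_C/T_H, so Q_C = 211 × 306.15/715.00 = 90.35 kJ.

Q_C ≈ 90.35 kJ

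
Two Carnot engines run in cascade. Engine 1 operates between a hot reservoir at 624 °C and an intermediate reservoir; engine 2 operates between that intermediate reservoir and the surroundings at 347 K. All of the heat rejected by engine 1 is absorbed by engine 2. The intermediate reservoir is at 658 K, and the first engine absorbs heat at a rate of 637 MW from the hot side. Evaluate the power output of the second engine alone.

T_H = 624 °C → 624 + 273.15 = 897.15 K.
Heat entering the second stage: Q_m = Q_H·(T_m/T_H) = 637 × 658.00/897.15 = 467.2 MW.
Second-stage efficiency η₂ = 1 − T_C/T_m = 1 − 347.00/658.00 = 0.4726, so W₂ = η₂·Q_m = 220.8 MW.

Ẇ₂ ≈ 220.8 MW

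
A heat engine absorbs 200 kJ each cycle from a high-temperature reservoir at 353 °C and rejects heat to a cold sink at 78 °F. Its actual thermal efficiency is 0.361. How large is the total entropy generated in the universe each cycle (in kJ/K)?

ΔS_univ ≈ 0.108 kJ/K

T_H = 353 °C → 353 + 273.15 = 626.15 K.
T_C = 78 °F → (78 − 32) × 5/9 = 25.56 °C = 298.71 K.
W = η·Q_H = 0.361 × 200 = 72.20 kJ, so Q_C = Q_H − W = 127.8 kJ.
Entropy balance on the reservoirs: −Q_H/T_H = -0.3194 kJ/K, +Q_C/T_C = 0.4278 kJ/K.
ΔS_univ = −Q_H/T_H + Q_C/T_C = 0.108 kJ/K (> 0, since η = 0.361 < η_Carnot = 0.523).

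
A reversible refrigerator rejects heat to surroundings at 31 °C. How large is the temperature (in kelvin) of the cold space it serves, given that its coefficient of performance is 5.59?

T_H = 31 °C → 31 + 273.15 = 304.15 K.
COP_R = T_C/(T_H − T_C) ⇒ T_C = T_H·COP_R/(1 + COP_R) = 304.15 × 5.59/(1 + 5.59) = 258 K.

T_C ≈ 258 K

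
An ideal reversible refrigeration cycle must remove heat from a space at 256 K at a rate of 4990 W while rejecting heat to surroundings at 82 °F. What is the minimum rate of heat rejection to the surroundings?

T_H = 82 °F → (82 − 32) × 5/9 = 27.78 °C = 300.93 K.
For a reversible cycle Q_H/Q_C = T_H/T_C, so Q_H = Q_C·T_H/T_C = 4990 × 300.93/256.00 = 5866 W.

Q̇_H ≈ 5866 W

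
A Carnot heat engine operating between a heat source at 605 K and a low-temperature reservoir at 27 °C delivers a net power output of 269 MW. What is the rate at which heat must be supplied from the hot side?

Q̇_H ≈ 534 MW

T_C = 27 °C → 27 + 273.15 = 300.15 K.
Carnot efficiency: η = 1 − T_C/T_H = 1 − 300.15/605.00 = 0.5039.
Q_H = W/η = 269/0.5039 = 534 MW.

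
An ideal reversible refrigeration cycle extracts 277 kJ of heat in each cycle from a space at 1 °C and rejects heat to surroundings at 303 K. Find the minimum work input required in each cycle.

T_C = 1 °C → 1 + 273.15 = 274.15 K.
For a reversible refrigerator, COP_R = T_C/(T_H − T_C) = 274.15/28.85 = 9.5026.
W = Q_C/COP_R = 277/9.5026 = 29.1 kJ.

W_in ≈ 29.1 kJ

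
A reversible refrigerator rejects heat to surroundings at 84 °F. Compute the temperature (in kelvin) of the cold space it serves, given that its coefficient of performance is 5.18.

T_H = 84 °F → (84 − 32) × 5/9 = 28.89 °C = 302.04 K.
COP_R = T_C/(T_H − T_C) ⇒ T_C = T_H·COP_R/(1 + COP_R) = 302.04 × 5.18/(1 + 5.18) = 253.2 K.

T_C ≈ 253.2 K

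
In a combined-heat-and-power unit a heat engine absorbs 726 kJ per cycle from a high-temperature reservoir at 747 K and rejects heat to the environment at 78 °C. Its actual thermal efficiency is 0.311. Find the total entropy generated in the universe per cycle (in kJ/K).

ΔS_univ ≈ 0.453 kJ/K

T_C = 78 °C → 78 + 273.15 = 351.15 K.
W = η·Q_H = 0.311 × 726 = 225.8 kJ, so Q_C = Q_H − W = 500.2 kJ.
The hot reservoir loses entropy Q_H/T_H = 726/747.00 = 0.9719 kJ/K; the cold reservoir gains Q_C/T_C = 500.2/351.15 = 1.425 kJ/K.
ΔS_univ = −Q_H/T_H + Q_C/T_C = 0.453 kJ/K (> 0, since η = 0.311 < η_Carnot = 0.530).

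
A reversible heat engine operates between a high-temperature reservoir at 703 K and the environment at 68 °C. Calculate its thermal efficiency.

T_C = 68 °C → 68 + 273.15 = 341.15 K.
η_rev = 1 − T_C/T_H = 1 − 341.15/703.00 = 0.5147.

η ≈ 0.5147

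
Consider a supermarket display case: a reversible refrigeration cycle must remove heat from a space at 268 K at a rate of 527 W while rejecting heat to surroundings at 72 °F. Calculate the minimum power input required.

T_H = 72 °F → (72 − 32) × 5/9 = 22.22 °C = 295.37 K.
Carnot COP: COP_R = T_C/(T_H − T_C) = 268.00/27.37 = 9.7909.
W = Q_C/COP_R = 527/9.7909 = 53.83 W.

Ẇ_in ≈ 53.83 W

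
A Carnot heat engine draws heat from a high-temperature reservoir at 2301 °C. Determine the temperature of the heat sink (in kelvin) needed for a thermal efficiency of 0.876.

T_H = 2301 °C → 2301 + 273.15 = 2574.15 K.
From η = 1 − T_C/T_H, T_C = T_H·(1 − η) = 2574.15 × (1 − 0.876) = 319.2 K.

T_C ≈ 319.2 K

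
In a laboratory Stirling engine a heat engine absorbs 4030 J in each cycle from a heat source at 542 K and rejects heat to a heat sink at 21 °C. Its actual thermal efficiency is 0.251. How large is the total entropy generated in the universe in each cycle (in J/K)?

T_C = 21 °C → 21 + 273.15 = 294.15 K.
W = η·Q_H = 0.251 × 4030 = 1012 J, so Q_C = Q_H − W = 3018 J.
The hot reservoir loses entropy Q_H/T_H = 4030/542.00 = 7.435 J/K; the cold reservoir gains Q_C/T_C = 3018/294.15 = 10.26 J/K.
ΔS_univ = −Q_H/T_H + Q_C/T_C = 2.83 J/K (> 0, since η = 0.251 < η_Carnot = 0.457).

ΔS_univ ≈ 2.83 J/K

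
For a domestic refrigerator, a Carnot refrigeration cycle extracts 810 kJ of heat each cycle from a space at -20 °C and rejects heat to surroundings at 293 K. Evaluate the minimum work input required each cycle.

T_C = -20 °C → -20 + 273.15 = 253.15 K.
Carnot COP: COP_R = T_C/(T_H − T_C) = 253.15/39.85 = 6.3526.
W = Q_C/COP_R = 810/6.3526 = 128 kJ.

W_in ≈ 128 kJ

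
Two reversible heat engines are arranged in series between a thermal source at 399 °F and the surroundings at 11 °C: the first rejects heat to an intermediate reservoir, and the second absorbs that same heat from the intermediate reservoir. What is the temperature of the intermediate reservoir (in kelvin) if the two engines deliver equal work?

T_m ≈ 381 K

T_H = 399 °F → (399 − 32) × 5/9 = 203.89 °C = 477.04 K.
T_C = 11 °C → 11 + 273.15 = 284.15 K.
For reversible stages Q_m = Q_H·(T_m/T_H). Setting W₁ = Q_H(1 − T_m/T_H) equal to W₂ = Q_m(1 − T_C/T_m) = Q_H·(T_m − T_C)/T_H gives T_H − T_m = T_m − T_C, so T_m = (T_H + T_C)/2 = (477.04 + 284.15)/2 = 381 K.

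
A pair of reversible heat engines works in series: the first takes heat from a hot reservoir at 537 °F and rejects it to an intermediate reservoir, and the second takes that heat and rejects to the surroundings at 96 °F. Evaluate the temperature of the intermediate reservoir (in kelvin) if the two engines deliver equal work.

T_H = 537 °F → (537 − 32) × 5/9 = 280.56 °C = 553.71 K.
T_C = 96 °F → (96 − 32) × 5/9 = 35.56 °C = 308.71 K.
For reversible stages Q_m = Q_H·(T_m/T_H). Setting W₁ = Q_H(1 − T_m/T_H) equal to W₂ = Q_m(1 − T_C/T_m) = Q_H·(T_m − T_C)/T_H gives T_H − T_m = T_m − T_C, so T_m = (T_H + T_C)/2 = (553.71 + 308.71)/2 = 431.2 K.

T_m ≈ 431.2 K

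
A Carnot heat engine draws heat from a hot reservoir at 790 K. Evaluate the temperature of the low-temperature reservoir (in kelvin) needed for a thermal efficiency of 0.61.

T_C ≈ 308.1 K

From η = 1 − T_C/T_H, T_C = T_H·(1 − η) = 790.00 × (1 − 0.61) = 308.1 K.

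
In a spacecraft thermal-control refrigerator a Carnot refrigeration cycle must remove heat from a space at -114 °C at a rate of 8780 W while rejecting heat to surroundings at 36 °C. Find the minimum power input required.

T_H = 36 °C → 36 + 273.15 = 309.15 K.
T_C = -114 °C → -114 + 273.15 = 159.15 K.
The reversible coefficient of performance is COP_R = T_C/(T_H − T_C) = 159.15/150.00 = 1.0610.
W = Q_C/COP_R = 8780/1.0610 = 8280 W.

Ẇ_in ≈ 8280 W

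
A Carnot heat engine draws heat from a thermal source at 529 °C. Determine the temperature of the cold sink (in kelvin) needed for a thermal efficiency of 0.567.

T_C ≈ 347 K

T_H = 529 °C → 529 + 273.15 = 802.15 K.
From η = 1 − T_C/T_H, T_C = T_H·(1 − η) = 802.15 × (1 − 0.567) = 347 K.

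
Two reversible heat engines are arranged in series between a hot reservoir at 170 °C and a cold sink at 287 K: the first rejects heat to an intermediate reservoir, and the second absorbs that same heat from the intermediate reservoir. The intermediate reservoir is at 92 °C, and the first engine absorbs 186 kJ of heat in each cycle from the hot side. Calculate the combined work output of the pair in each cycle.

T_H = 170 °C → 170 + 273.15 = 443.15 K.
Two reversible stages in series are equivalent to a single Carnot engine between T_H and T_C, so η_total = 1 − T_C/T_H = 1 − 287.00/443.15 = 0.3524.
W_total = η_total · Q_H = 0.3524 × 186 = 65.54 kJ.

W_total ≈ 65.54 kJ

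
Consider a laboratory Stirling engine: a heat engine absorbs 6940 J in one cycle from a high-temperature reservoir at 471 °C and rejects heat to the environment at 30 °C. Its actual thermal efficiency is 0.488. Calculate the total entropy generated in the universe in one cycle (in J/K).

T_H = 471 °C → 471 + 273.15 = 744.15 K.
T_C = 30 °C → 30 + 273.15 = 303.15 K.
W = η·Q_H = 0.488 × 6940 = 3387 J, so Q_C = Q_H − W = 3553 J.
The hot reservoir loses entropy Q_H/T_H = 6940/744.15 = 9.326 J/K; the cold reservoir gains Q_C/T_C = 3553/303.15 = 11.72 J/K.
ΔS_univ = −Q_H/T_H + Q_C/T_C = 2.40 J/K (> 0, since η = 0.488 < η_Carnot = 0.593).

ΔS_univ ≈ 2.40 J/K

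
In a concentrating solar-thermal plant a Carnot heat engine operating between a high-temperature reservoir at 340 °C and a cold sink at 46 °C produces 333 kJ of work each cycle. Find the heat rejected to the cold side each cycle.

Q_C ≈ 361 kJ

T_H = 340 °C → 340 + 273.15 = 613.15 K.
T_C = 46 °C → 46 + 273.15 = 319.15 K.
The Carnot efficiency is η = 1 − T_C/T_H = 1 − 319.15/613.15 = 0.4795.
Since Q_C/Q_H = T_C/T_H and Q_H = W/η, Q_C = W·T_C/(T_H − T_C) = 333 × 319.15/294.00 = 361 kJ.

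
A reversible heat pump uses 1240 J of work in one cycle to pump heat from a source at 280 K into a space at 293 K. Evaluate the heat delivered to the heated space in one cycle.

Q_H ≈ 27950 J

COP_HP = T_H/(T_H − T_C) = 293.00/13.00 = 22.5385.
Q_H = COP_HP · W = 22.5385 × 1240 = 27950 J.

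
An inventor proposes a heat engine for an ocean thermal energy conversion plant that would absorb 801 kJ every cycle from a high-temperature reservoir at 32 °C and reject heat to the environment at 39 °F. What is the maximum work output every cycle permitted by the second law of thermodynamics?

W_max ≈ 73.79 kJ

T_H = 32 °C → 32 + 273.15 = 305.15 K.
T_C = 39 °F → (39 − 32) × 5/9 = 3.89 °C = 277.04 K.
By the Carnot theorem, η_max = 1 − T_C/T_H = 1 − 277.04/305.15 = 0.0921.
W_max = η_max · Q_H = 0.0921 × 801 = 73.79 kJ.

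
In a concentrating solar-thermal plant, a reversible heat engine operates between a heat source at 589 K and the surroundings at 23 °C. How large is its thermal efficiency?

η ≈ 0.497

T_C = 23 °C → 23 + 273.15 = 296.15 K.
Carnot efficiency: η = 1 − T_C/T_H = 1 − 296.15/589.00 = 0.497.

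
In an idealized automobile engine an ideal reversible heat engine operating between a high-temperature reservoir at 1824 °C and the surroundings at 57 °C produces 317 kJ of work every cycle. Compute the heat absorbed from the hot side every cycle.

Q_H ≈ 376 kJ

T_H = 1824 °C → 1824 + 273.15 = 2097.15 K.
T_C = 57 °C → 57 + 273.15 = 330.15 K.
For a reversible engine, η = 1 − T_C/T_H = 1 − 330.15/2097.15 = 0.8426.
Q_H = W/η = 317/0.8426 = 376 kJ.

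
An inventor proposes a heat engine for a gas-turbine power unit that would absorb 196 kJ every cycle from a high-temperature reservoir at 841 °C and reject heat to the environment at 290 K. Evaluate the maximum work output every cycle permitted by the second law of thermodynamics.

T_H = 841 °C → 841 + 273.15 = 1114.15 K.
The second-law ceiling is the Carnot efficiency, η_max = 1 − T_C/T_H = 1 − 290.00/1114.15 = 0.7397.
W_max = η_max · Q_H = 0.7397 × 196 = 145 kJ.

W_max ≈ 145 kJ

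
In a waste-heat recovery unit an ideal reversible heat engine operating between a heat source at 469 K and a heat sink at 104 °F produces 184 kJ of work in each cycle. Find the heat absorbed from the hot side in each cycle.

T_C = 104 °F → (104 − 32) × 5/9 = 40.00 °C = 313.15 K.
For a reversible engine, η = 1 − T_C/T_H = 1 − 313.15/469.00 = 0.3323.
Q_H = W/η = 184/0.3323 = 554 kJ.

Q_H ≈ 554 kJ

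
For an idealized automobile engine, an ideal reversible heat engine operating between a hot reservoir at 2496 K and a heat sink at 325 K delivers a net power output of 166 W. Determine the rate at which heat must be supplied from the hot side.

Q̇_H ≈ 191 W

The Carnot efficiency is η = 1 − T_C/T_H = 1 − 325.00/2496.00 = 0.8698.
Q_H = W/η = 166/0.8698 = 191 W.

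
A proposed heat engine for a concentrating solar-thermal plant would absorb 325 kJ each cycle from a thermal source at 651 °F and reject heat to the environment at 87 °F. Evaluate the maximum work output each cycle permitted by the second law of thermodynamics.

W_max ≈ 165 kJ

T_H = 651 °F → (651 − 32) × 5/9 = 343.89 °C = 617.04 K.
T_C = 87 °F → (87 − 32) × 5/9 = 30.56 °C = 303.71 K.
The upper bound on efficiency is η_max = 1 − T_C/T_H = 1 − 303.71/617.04 = 0.5078.
W_max = η_max · Q_H = 0.5078 × 325 = 165 kJ.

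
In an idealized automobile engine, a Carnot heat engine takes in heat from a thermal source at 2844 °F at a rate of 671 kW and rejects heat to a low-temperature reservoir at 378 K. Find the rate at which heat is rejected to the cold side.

T_H = 2844 °F → (2844 − 32) × 5/9 = 1562.22 °C = 1835.37 K.
The Carnot efficiency is η = 1 − T_C/T_H = 1 − 378.00/1835.37 = 0.7940.
For a reversible cycle Q_C/Q_H = T_C/T_H, so Q_C = 671 × 378.00/1835.37 = 138 kW.

Q̇_C ≈ 138 kW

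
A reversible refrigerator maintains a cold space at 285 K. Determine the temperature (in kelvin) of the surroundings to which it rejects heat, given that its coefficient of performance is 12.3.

COP_R = T_C/(T_H − T_C) ⇒ T_H = T_C·(1 + 1/COP_R) = 285.00 × (1 + 1/12.3) = 308 K.

T_H ≈ 308 K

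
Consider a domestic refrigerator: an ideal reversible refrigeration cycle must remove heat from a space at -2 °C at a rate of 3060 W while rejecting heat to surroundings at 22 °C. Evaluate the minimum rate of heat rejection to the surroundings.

Q̇_H ≈ 3330 W

T_H = 22 °C → 22 + 273.15 = 295.15 K.
T_C = -2 °C → -2 + 273.15 = 271.15 K.
For a reversible cycle Q_H/Q_C = T_H/T_C, so Q_H = Q_C·T_H/T_C = 3060 × 295.15/271.15 = 3330 W.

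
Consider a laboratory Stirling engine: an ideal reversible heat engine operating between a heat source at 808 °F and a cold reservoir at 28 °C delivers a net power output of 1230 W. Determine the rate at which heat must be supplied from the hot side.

T_H = 808 °F → (808 − 32) × 5/9 = 431.11 °C = 704.26 K.
T_C = 28 °C → 28 + 273.15 = 301.15 K.
Since the cycle is reversible, η = 1 − T_C/T_H = 1 − 301.15/704.26 = 0.5724.
Q_H = W/η = 1230/0.5724 = 2149 W.

Q̇_H ≈ 2149 W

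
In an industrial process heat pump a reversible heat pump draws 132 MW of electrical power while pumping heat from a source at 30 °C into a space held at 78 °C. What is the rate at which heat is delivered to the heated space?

T_H = 78 °C → 78 + 273.15 = 351.15 K.
T_C = 30 °C → 30 + 273.15 = 303.15 K.
For a reversible heat pump, COP_HP = T_H/(T_H − T_C) = 351.15/48.00 = 7.3156.
Q_H = COP_HP · W = 7.3156 × 132 = 966 MW.

Q̇_H ≈ 966 MW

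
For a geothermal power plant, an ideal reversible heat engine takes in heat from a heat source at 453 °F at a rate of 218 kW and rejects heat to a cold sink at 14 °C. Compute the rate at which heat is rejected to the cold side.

T_H = 453 °F → (453 − 32) × 5/9 = 233.89 °C = 507.04 K.
T_C = 14 °C → 14 + 273.15 = 287.15 K.
The Carnot efficiency is η = 1 − T_C/T_H = 1 − 287.15/507.04 = 0.4337.
For a reversible cycle Q_C/Q_H = T_C/T_H, so Q_C = 218 × 287.15/507.04 = 123 kW.

Q̇_C ≈ 123 kW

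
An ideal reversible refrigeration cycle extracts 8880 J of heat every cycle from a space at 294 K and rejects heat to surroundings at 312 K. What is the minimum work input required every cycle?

The reversible coefficient of performance is COP_R = T_C/(T_H − T_C) = 294.00/18.00 = 16.3333.
W = Q_C/COP_R = 8880/16.3333 = 544 J.

W_in ≈ 544 J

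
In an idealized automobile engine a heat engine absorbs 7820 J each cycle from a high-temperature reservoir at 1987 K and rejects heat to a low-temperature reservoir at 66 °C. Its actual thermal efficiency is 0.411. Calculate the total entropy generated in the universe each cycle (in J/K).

ΔS_univ ≈ 9.65 J/K

T_C = 66 °C → 66 + 273.15 = 339.15 K.
W = η·Q_H = 0.411 × 7820 = 3214 J, so Q_C = Q_H − W = 4606 J.
Reservoir entropy changes: ΔS_H = −Q_H/T_H = −7820/1987.00 = -3.936 J/K and ΔS_C = +Q_C/T_C = 4606/339.15 = 13.58 J/K.
ΔS_univ = −Q_H/T_H + Q_C/T_C = 9.65 J/K (> 0, since η = 0.411 < η_Carnot = 0.829).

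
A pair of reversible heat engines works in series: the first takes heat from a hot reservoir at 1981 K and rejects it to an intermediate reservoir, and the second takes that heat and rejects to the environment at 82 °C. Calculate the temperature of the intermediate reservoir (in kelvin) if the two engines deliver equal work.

T_m ≈ 1168 K

T_C = 82 °C → 82 + 273.15 = 355.15 K.
For reversible stages Q_m = Q_H·(T_m/T_H). Setting W₁ = Q_H(1 − T_m/T_H) equal to W₂ = Q_m(1 − T_C/T_m) = Q_H·(T_m − T_C)/T_H gives T_H − T_m = T_m − T_C, so T_m = (T_H + T_C)/2 = (1981.00 + 355.15)/2 = 1168 K.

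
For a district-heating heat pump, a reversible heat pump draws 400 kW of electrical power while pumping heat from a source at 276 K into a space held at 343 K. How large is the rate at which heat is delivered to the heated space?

Reversible heating COP: COP_HP = T_H/(T_H − T_C) = 343.00/67.00 = 5.1194.
Q_H = COP_HP · W = 5.1194 × 400 = 2048 kW.

Q̇_H ≈ 2048 kW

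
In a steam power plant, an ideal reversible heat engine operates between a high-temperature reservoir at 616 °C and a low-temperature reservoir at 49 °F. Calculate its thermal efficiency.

T_H = 616 °C → 616 + 273.15 = 889.15 K.
T_C = 49 °F → (49 − 32) × 5/9 = 9.44 °C = 282.59 K.
Since the cycle is reversible, η = 1 − T_C/T_H = 1 − 282.59/889.15 = 0.682.

η ≈ 0.682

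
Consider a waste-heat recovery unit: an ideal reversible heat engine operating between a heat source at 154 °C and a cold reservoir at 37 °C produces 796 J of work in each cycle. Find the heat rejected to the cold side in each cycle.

T_H = 154 °C → 154 + 273.15 = 427.15 K.
T_C = 37 °C → 37 + 273.15 = 310.15 K.
The Carnot efficiency is η = 1 − T_C/T_H = 1 − 310.15/427.15 = 0.2739.
Since Q_C/Q_H = T_C/T_H and Q_H = W/η, Q_C = W·T_C/(T_H − T_C) = 796 × 310.15/117.00 = 2110 J.

Q_C ≈ 2110 J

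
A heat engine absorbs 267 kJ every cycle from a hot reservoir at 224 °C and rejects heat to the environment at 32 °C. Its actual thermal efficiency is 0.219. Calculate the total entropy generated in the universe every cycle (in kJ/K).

T_H = 224 °C → 224 + 273.15 = 497.15 K.
T_C = 32 °C → 32 + 273.15 = 305.15 K.
W = η·Q_H = 0.219 × 267 = 58.47 kJ, so Q_C = Q_H − W = 208.5 kJ.
The hot reservoir loses entropy Q_H/T_H = 267/497.15 = 0.5371 kJ/K; the cold reservoir gains Q_C/T_C = 208.5/305.15 = 0.6834 kJ/K.
ΔS_univ = −Q_H/T_H + Q_C/T_C = 0.1463 kJ/K (> 0, since η = 0.219 < η_Carnot = 0.386).

ΔS_univ ≈ 0.1463 kJ/K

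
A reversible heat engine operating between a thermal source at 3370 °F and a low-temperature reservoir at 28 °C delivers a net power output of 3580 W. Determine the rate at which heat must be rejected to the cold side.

T_H = 3370 °F → (3370 − 32) × 5/9 = 1854.44 °C = 2127.59 K.
T_C = 28 °C → 28 + 273.15 = 301.15 K.
For a reversible engine, η = 1 − T_C/T_H = 1 − 301.15/2127.59 = 0.8585.
Since Q_C/Q_H = T_C/T_H and Q_H = W/η, Q_C = W·T_C/(T_H − T_C) = 3580 × 301.15/1826.44 = 590 W.

Q̇_C ≈ 590 W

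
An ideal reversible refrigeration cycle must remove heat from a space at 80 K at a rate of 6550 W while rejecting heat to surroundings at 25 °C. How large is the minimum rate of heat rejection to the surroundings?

Q̇_H ≈ 24400 W

T_H = 25 °C → 25 + 273.15 = 298.15 K.
For a reversible cycle Q_H/Q_C = T_H/T_C, so Q_H = Q_C·T_H/T_C = 6550 × 298.15/80.00 = 24400 W.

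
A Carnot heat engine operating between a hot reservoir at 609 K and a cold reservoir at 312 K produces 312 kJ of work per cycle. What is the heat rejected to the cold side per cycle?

Q_C ≈ 328 kJ

The Carnot efficiency is η = 1 − T_C/T_H = 1 − 312.00/609.00 = 0.4877.
Since Q_C/Q_H = T_C/T_H and Q_H = W/η, Q_C = W·T_C/(T_H − T_C) = 312 × 312.00/297.00 = 328 kJ.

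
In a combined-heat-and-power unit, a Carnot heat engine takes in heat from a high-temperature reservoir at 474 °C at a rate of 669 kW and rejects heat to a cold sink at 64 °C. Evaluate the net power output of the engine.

T_H = 474 °C → 474 + 273.15 = 747.15 K.
T_C = 64 °C → 64 + 273.15 = 337.15 K.
Carnot efficiency: η = 1 − T_C/T_H = 1 − 337.15/747.15 = 0.5488.
W = η·Q_H = 0.5488 × 669 = 367 kW.

Ẇ ≈ 367 kW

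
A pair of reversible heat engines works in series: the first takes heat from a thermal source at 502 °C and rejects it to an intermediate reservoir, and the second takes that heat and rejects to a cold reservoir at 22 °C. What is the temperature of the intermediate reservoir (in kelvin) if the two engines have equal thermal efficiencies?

T_H = 502 °C → 502 + 273.15 = 775.15 K.
T_C = 22 °C → 22 + 273.15 = 295.15 K.
Equal efficiencies require 1 − T_m/T_H = 1 − T_C/T_m, i.e. T_m/T_H = T_C/T_m, so T_m = √(T_H·T_C) = √(775.15 × 295.15) = 478.3 K.

T_m ≈ 478.3 K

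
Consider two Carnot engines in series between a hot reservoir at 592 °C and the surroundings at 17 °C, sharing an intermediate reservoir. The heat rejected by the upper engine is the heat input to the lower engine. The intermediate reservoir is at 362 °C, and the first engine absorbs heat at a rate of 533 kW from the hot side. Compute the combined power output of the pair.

T_H = 592 °C → 592 + 273.15 = 865.15 K.
T_C = 17 °C → 17 + 273.15 = 290.15 K.
Two reversible stages in series are equivalent to a single Carnot engine between T_H and T_C, so η_total = 1 − T_C/T_H = 1 − 290.15/865.15 = 0.6646.
W_total = η_total · Q_H = 0.6646 × 533 = 354.2 kW.

Ẇ_total ≈ 354.2 kW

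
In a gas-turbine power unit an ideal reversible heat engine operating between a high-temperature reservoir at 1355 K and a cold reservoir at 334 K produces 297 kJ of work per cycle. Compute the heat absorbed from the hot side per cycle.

Since the cycle is reversible, η = 1 − T_C/T_H = 1 − 334.00/1355.00 = 0.7535.
Q_H = W/η = 297/0.7535 = 394 kJ.

Q_H ≈ 394 kJ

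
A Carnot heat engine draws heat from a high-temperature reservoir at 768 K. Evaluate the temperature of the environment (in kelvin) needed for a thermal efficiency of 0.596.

T_C ≈ 310.3 K

From η = 1 − T_C/T_H, T_C = T_H·(1 − η) = 768.00 × (1 − 0.596) = 310.3 K.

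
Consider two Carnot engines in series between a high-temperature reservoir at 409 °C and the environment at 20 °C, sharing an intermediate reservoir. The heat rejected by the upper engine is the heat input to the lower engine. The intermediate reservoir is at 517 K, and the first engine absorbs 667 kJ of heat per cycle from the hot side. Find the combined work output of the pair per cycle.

W_total ≈ 380 kJ

T_H = 409 °C → 409 + 273.15 = 682.15 K.
T_C = 20 °C → 20 + 273.15 = 293.15 K.
Two reversible stages in series are equivalent to a single Carnot engine between T_H and T_C, so η_total = 1 − T_C/T_H = 1 − 293.15/682.15 = 0.5703.
W_total = η_total · Q_H = 0.5703 × 667 = 380 kJ.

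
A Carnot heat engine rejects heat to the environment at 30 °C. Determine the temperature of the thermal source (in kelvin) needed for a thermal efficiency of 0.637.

T_H ≈ 835 K

T_C = 30 °C → 30 + 273.15 = 303.15 K.
From η = 1 − T_C/T_H, solving for T_H gives T_H = T_C/(1 − η) = 303.15/(1 − 0.637) = 835 K.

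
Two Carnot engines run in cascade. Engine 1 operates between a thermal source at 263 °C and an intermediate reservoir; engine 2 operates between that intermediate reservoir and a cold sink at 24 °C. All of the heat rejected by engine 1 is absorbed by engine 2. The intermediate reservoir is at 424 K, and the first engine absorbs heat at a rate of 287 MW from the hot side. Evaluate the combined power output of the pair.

Ẇ_total ≈ 127.9 MW

T_H = 263 °C → 263 + 273.15 = 536.15 K.
T_C = 24 °C → 24 + 273.15 = 297.15 K.
Two reversible stages in series are equivalent to a single Carnot engine between T_H and T_C, so η_total = 1 − T_C/T_H = 1 − 297.15/536.15 = 0.4458.
W_total = η_total · Q_H = 0.4458 × 287 = 127.9 MW.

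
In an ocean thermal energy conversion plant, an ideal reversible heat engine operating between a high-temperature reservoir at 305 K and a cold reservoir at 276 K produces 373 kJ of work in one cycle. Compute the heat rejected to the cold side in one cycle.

Q_C ≈ 3550 kJ

Carnot efficiency: η = 1 − T_C/T_H = 1 − 276.00/305.00 = 0.0951.
Since Q_C/Q_H = T_C/T_H and Q_H = W/η, Q_C = W·T_C/(T_H − T_C) = 373 × 276.00/29.00 = 3550 kJ.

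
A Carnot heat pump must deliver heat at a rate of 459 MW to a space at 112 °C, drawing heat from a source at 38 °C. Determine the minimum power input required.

T_H = 112 °C → 112 + 273.15 = 385.15 K.
T_C = 38 °C → 38 + 273.15 = 311.15 K.
Reversible heating COP: COP_HP = T_H/(T_H − T_C) = 385.15/74.00 = 5.2047.
W = Q_H/COP_HP = 459/5.2047 = 88.19 MW.

Ẇ_in ≈ 88.19 MW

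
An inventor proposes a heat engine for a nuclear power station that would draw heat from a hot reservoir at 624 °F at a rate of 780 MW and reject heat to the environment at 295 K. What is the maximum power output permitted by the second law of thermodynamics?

T_H = 624 °F → (624 − 32) × 5/9 = 328.89 °C = 602.04 K.
No engine can exceed the Carnot limit: η_max = 1 − T_C/T_H = 1 − 295.00/602.04 = 0.5100.
W_max = η_max · Q_H = 0.5100 × 780 = 397.8 MW.

Ẇ_max ≈ 397.8 MW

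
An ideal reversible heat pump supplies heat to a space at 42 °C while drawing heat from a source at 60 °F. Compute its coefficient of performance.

COP_HP ≈ 11.9

T_H = 42 °C → 42 + 273.15 = 315.15 K.
T_C = 60 °F → (60 − 32) × 5/9 = 15.56 °C = 288.71 K.
Reversible heating COP: COP_HP = T_H/(T_H − T_C) = 315.15/(315.15 − 288.71) = 11.9.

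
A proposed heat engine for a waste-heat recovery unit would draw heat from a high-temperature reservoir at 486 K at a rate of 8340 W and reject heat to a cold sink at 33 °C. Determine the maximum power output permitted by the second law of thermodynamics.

Ẇ_max ≈ 3090 W

T_C = 33 °C → 33 + 273.15 = 306.15 K.
No engine can exceed the Carnot limit: η_max = 1 − T_C/T_H = 1 − 306.15/486.00 = 0.3701.
W_max = η_max · Q_H = 0.3701 × 8340 = 3090 W.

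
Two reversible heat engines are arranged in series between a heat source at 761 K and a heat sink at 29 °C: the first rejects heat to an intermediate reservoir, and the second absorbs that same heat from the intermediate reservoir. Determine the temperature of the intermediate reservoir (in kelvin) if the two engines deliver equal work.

T_m ≈ 532 K

T_C = 29 °C → 29 + 273.15 = 302.15 K.
For reversible stages Q_m = Q_H·(T_m/T_H). Setting W₁ = Q_H(1 − T_m/T_H) equal to W₂ = Q_m(1 − T_C/T_m) = Q_H·(T_m − T_C)/T_H gives T_H − T_m = T_m − T_C, so T_m = (T_H + T_C)/2 = (761.00 + 302.15)/2 = 532 K.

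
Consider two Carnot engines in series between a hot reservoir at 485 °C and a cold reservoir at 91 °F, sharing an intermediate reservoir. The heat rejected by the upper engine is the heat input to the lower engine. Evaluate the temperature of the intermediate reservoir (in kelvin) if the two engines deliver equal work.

T_H = 485 °C → 485 + 273.15 = 758.15 K.
T_C = 91 °F → (91 − 32) × 5/9 = 32.78 °C = 305.93 K.
For reversible stages Q_m = Q_H·(T_m/T_H). Setting W₁ = Q_H(1 − T_m/T_H) equal to W₂ = Q_m(1 − T_C/T_m) = Q_H·(T_m − T_C)/T_H gives T_H − T_m = T_m − T_C, so T_m = (T_H + T_C)/2 = (758.15 + 305.93)/2 = 532 K.

T_m ≈ 532 K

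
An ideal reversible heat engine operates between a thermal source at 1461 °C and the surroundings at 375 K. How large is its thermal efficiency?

η ≈ 0.7838

T_H = 1461 °C → 1461 + 273.15 = 1734.15 K.
For a reversible engine, η = 1 − T_C/T_H = 1 − 375.00/1734.15 = 0.7838.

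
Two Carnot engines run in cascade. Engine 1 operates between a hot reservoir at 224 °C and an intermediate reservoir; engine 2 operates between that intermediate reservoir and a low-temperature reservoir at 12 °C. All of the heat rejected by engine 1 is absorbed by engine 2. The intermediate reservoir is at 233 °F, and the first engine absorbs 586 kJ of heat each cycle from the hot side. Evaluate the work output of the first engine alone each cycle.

T_H = 224 °C → 224 + 273.15 = 497.15 K.
T_C = 12 °C → 12 + 273.15 = 285.15 K.
T_m = 233 °F → (233 − 32) × 5/9 = 111.67 °C = 384.82 K.
First-stage efficiency η₁ = 1 − T_m/T_H = 1 − 384.82/497.15 = 0.2260.
W₁ = η₁·Q_H = 0.2260 × 586 = 132.4 kJ.

W₁ ≈ 132.4 kJ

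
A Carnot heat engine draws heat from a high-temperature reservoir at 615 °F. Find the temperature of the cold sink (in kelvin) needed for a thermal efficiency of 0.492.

T_H = 615 °F → (615 − 32) × 5/9 = 323.89 °C = 597.04 K.
From η = 1 − T_C/T_H, T_C = T_H·(1 − η) = 597.04 × (1 − 0.492) = 303 K.

T_C ≈ 303 K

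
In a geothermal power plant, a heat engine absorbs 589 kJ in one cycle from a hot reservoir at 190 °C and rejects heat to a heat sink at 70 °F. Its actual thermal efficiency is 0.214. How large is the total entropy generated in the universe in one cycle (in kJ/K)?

ΔS_univ ≈ 0.302 kJ/K

T_H = 190 °C → 190 + 273.15 = 463.15 K.
T_C = 70 °F → (70 − 32) × 5/9 = 21.11 °C = 294.26 K.
W = η·Q_H = 0.214 × 589 = 126.0 kJ, so Q_C = Q_H − W = 463.0 kJ.
Entropy balance on the reservoirs: −Q_H/T_H = -1.272 kJ/K, +Q_C/T_C = 1.573 kJ/K.
ΔS_univ = −Q_H/T_H + Q_C/T_C = 0.302 kJ/K (> 0, since η = 0.214 < η_Carnot = 0.365).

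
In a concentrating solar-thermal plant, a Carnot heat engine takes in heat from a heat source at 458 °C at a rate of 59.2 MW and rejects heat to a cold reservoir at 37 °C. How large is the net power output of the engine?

T_H = 458 °C → 458 + 273.15 = 731.15 K.
T_C = 37 °C → 37 + 273.15 = 310.15 K.
Carnot efficiency: η = 1 − T_C/T_H = 1 − 310.15/731.15 = 0.5758.
W = η·Q_H = 0.5758 × 59.2 = 34.1 MW.

Ẇ ≈ 34.1 MW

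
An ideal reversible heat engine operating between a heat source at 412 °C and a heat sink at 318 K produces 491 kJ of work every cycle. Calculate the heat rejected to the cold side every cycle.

Q_C ≈ 425 kJ

T_H = 412 °C → 412 + 273.15 = 685.15 K.
Carnot efficiency: η = 1 − T_C/T_H = 1 − 318.00/685.15 = 0.5359.
Since Q_C/Q_H = T_C/T_H and Q_H = W/η, Q_C = W·T_C/(T_H − T_C) = 491 × 318.00/367.15 = 425 kJ.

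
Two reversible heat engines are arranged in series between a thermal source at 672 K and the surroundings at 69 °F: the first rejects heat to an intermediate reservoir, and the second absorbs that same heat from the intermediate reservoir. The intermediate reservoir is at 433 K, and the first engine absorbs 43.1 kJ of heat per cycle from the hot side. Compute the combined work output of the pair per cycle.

W_total ≈ 24.3 kJ

T_C = 69 °F → (69 − 32) × 5/9 = 20.56 °C = 293.71 K.
Two reversible stages in series are equivalent to a single Carnot engine between T_H and T_C, so η_total = 1 − T_C/T_H = 1 − 293.71/672.00 = 0.5629.
W_total = η_total · Q_H = 0.5629 × 43.1 = 24.3 kJ.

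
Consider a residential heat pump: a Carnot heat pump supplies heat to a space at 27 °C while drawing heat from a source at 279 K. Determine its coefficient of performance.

T_H = 27 °C → 27 + 273.15 = 300.15 K.
Reversible heating COP: COP_HP = T_H/(T_H − T_C) = 300.15/(300.15 − 279.00) = 14.2.

COP_HP ≈ 14.2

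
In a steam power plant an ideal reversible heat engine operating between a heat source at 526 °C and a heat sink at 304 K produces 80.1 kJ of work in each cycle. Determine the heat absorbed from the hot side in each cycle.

Q_H ≈ 129 kJ

T_H = 526 °C → 526 + 273.15 = 799.15 K.
Carnot efficiency: η = 1 − T_C/T_H = 1 − 304.00/799.15 = 0.6196.
Q_H = W/η = 80.1/0.6196 = 129 kJ.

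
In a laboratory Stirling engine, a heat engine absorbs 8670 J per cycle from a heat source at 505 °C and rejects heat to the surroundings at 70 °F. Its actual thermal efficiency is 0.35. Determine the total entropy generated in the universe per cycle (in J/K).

ΔS_univ ≈ 8.01 J/K

T_H = 505 °C → 505 + 273.15 = 778.15 K.
T_C = 70 °F → (70 − 32) × 5/9 = 21.11 °C = 294.26 K.
W = η·Q_H = 0.35 × 8670 = 3034 J, so Q_C = Q_H − W = 5636 J.
The hot reservoir loses entropy Q_H/T_H = 8670/778.15 = 11.14 J/K; the cold reservoir gains Q_C/T_C = 5636/294.26 = 19.15 J/K.
ΔS_univ = −Q_H/T_H + Q_C/T_C = 8.01 J/K (> 0, since η = 0.35 < η_Carnot = 0.622).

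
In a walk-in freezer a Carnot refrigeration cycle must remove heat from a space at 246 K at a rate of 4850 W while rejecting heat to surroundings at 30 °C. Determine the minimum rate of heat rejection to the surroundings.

T_H = 30 °C → 30 + 273.15 = 303.15 K.
For a reversible cycle Q_H/Q_C = T_H/T_C, so Q_H = Q_C·T_H/T_C = 4850 × 303.15/246.00 = 5977 W.

Q̇_H ≈ 5977 W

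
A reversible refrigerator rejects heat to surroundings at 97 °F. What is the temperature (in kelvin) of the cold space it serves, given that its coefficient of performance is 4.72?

T_H = 97 °F → (97 − 32) × 5/9 = 36.11 °C = 309.26 K.
COP_R = T_C/(T_H − T_C) ⇒ T_C = T_H·COP_R/(1 + COP_R) = 309.26 × 4.72/(1 + 4.72) = 255 K.

T_C ≈ 255 K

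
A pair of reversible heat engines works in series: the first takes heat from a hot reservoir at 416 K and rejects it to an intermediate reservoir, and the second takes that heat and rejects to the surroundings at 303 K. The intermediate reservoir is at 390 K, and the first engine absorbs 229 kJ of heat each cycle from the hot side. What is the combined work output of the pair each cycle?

Two reversible stages in series are equivalent to a single Carnot engine between T_H and T_C, so η_total = 1 − T_C/T_H = 1 − 303.00/416.00 = 0.2716.
W_total = η_total · Q_H = 0.2716 × 229 = 62.2 kJ.

W_total ≈ 62.2 kJ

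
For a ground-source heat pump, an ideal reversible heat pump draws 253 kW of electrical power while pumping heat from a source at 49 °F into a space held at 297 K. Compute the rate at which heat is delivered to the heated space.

Q̇_H ≈ 5216 kW

T_C = 49 °F → (49 − 32) × 5/9 = 9.44 °C = 282.59 K.
For a reversible heat pump, COP_HP = T_H/(T_H − T_C) = 297.00/14.41 = 20.6170.
Q_H = COP_HP · W = 20.6170 × 253 = 5216 kW.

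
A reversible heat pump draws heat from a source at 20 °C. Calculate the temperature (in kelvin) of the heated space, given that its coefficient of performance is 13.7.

T_H ≈ 316 K

T_C = 20 °C → 20 + 273.15 = 293.15 K.
COP_HP = T_H/(T_H − T_C) ⇒ T_H = T_C·COP_HP/(COP_HP − 1) = 293.15 × 13.7/(13.7 − 1) = 316 K.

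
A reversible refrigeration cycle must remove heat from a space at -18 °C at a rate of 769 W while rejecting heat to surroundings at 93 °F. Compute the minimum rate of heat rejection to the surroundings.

T_H = 93 °F → (93 − 32) × 5/9 = 33.89 °C = 307.04 K.
T_C = -18 °C → -18 + 273.15 = 255.15 K.
For a reversible cycle Q_H/Q_C = T_H/T_C, so Q_H = Q_C·T_H/T_C = 769 × 307.04/255.15 = 925.4 W.

Q̇_H ≈ 925.4 W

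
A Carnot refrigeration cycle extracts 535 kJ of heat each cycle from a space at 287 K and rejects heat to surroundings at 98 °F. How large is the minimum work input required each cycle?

T_H = 98 °F → (98 − 32) × 5/9 = 36.67 °C = 309.82 K.
Carnot COP: COP_R = T_C/(T_H − T_C) = 287.00/22.82 = 12.5785.
W = Q_C/COP_R = 535/12.5785 = 42.53 kJ.

W_in ≈ 42.53 kJ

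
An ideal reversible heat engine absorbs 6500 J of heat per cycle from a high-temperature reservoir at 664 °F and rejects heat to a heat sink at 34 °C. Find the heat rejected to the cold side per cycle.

T_H = 664 °F → (664 − 32) × 5/9 = 351.11 °C = 624.26 K.
T_C = 34 °C → 34 + 273.15 = 307.15 K.
The Carnot efficiency is η = 1 − T_C/T_H = 1 − 307.15/624.26 = 0.5080.
For a reversible cycle Q_C/Q_H = T_C/T_H, so Q_C = 6500 × 307.15/624.26 = 3198 J.

Q_C ≈ 3198 J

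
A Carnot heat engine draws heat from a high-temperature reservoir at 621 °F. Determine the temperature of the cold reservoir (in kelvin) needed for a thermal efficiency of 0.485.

T_H = 621 °F → (621 − 32) × 5/9 = 327.22 °C = 600.37 K.
From η = 1 − T_C/T_H, T_C = T_H·(1 − η) = 600.37 × (1 − 0.485) = 309 K.

T_C ≈ 309 K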